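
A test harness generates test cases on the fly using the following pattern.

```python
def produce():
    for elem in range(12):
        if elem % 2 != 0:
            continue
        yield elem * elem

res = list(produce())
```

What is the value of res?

Step 1: Only yield elem**2 when elem is divisible by 2:
  elem=0: 0 % 2 == 0, yield 0**2 = 0
  elem=2: 2 % 2 == 0, yield 2**2 = 4
  elem=4: 4 % 2 == 0, yield 4**2 = 16
  elem=6: 6 % 2 == 0, yield 6**2 = 36
  elem=8: 8 % 2 == 0, yield 8**2 = 64
  elem=10: 10 % 2 == 0, yield 10**2 = 100
Therefore res = [0, 4, 16, 36, 64, 100].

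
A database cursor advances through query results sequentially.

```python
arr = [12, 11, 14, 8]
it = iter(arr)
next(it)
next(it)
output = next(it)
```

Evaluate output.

Step 1: Create iterator over [12, 11, 14, 8].
Step 2: next() consumes 12.
Step 3: next() consumes 11.
Step 4: next() returns 14.
Therefore output = 14.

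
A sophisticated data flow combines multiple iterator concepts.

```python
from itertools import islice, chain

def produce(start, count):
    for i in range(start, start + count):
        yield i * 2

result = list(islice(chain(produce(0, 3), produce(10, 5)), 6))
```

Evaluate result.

Step 1: produce(0, 3) yields [0, 2, 4].
Step 2: produce(10, 5) yields [20, 22, 24, 26, 28].
Step 3: chain concatenates: [0, 2, 4, 20, 22, 24, 26, 28].
Step 4: islice takes first 6: [0, 2, 4, 20, 22, 24].
Therefore result = [0, 2, 4, 20, 22, 24].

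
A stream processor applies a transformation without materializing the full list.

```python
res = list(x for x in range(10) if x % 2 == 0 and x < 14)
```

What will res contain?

Step 1: Filter range(10) where x % 2 == 0 and x < 14:
  x=0: both conditions met, included
  x=1: excluded (1 % 2 != 0)
  x=2: both conditions met, included
  x=3: excluded (3 % 2 != 0)
  x=4: both conditions met, included
  x=5: excluded (5 % 2 != 0)
  x=6: both conditions met, included
  x=7: excluded (7 % 2 != 0)
  x=8: both conditions met, included
  x=9: excluded (9 % 2 != 0)
Therefore res = [0, 2, 4, 6, 8].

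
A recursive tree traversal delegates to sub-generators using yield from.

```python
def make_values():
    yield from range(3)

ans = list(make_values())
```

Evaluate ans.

Step 1: yield from delegates to the iterable, yielding each element.
Step 2: Collected values: [0, 1, 2].
Therefore ans = [0, 1, 2].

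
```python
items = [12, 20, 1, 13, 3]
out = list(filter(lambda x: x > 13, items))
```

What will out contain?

Step 1: Filter elements > 13:
  12: removed
  20: kept
  1: removed
  13: removed
  3: removed
Therefore out = [20].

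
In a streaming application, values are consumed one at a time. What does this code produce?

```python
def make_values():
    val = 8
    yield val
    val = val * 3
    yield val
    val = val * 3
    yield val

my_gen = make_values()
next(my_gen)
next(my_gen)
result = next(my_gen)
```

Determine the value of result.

Step 1: Trace through generator execution:
  Yield 1: val starts at 8, yield 8
  Yield 2: val = 8 * 3 = 24, yield 24
  Yield 3: val = 24 * 3 = 72, yield 72
Step 2: First next() gets 8, second next() gets the second value, third next() yields 72.
Therefore result = 72.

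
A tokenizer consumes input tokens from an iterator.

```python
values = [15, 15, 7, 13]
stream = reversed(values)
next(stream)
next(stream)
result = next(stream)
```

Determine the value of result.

Step 1: reversed([15, 15, 7, 13]) gives iterator: [13, 7, 15, 15].
Step 2: First next() = 13, second next() = 7.
Step 3: Third next() = 15.
Therefore result = 15.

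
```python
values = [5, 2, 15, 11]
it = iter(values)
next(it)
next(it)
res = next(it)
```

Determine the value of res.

Step 1: Create iterator over [5, 2, 15, 11].
Step 2: next() consumes 5.
Step 3: next() consumes 2.
Step 4: next() returns 15.
Therefore res = 15.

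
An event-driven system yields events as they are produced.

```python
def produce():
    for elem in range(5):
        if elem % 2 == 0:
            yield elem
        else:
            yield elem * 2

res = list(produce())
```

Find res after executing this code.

Step 1: For each elem in range(5), yield elem if even, else elem*2:
  elem=0 (even): yield 0
  elem=1 (odd): yield 1*2 = 2
  elem=2 (even): yield 2
  elem=3 (odd): yield 3*2 = 6
  elem=4 (even): yield 4
Therefore res = [0, 2, 2, 6, 4].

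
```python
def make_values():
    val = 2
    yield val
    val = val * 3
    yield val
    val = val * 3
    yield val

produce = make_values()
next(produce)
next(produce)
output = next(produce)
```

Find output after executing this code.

Step 1: Trace through generator execution:
  Yield 1: val starts at 2, yield 2
  Yield 2: val = 2 * 3 = 6, yield 6
  Yield 3: val = 6 * 3 = 18, yield 18
Step 2: First next() gets 2, second next() gets the second value, third next() yields 18.
Therefore output = 18.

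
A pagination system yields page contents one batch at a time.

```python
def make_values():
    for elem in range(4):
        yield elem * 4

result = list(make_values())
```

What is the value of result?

Step 1: For each elem in range(4), yield elem * 4:
  elem=0: yield 0 * 4 = 0
  elem=1: yield 1 * 4 = 4
  elem=2: yield 2 * 4 = 8
  elem=3: yield 3 * 4 = 12
Therefore result = [0, 4, 8, 12].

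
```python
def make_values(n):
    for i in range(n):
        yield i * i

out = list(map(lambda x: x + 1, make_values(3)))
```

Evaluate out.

Step 1: make_values(3) yields squares: [0, 1, 4].
Step 2: map adds 1 to each: [1, 2, 5].
Therefore out = [1, 2, 5].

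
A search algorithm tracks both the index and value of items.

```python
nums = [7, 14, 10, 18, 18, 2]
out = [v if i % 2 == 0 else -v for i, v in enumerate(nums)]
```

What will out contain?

Step 1: For each (i, v), keep v if i is even, negate if odd:
  i=0 (even): keep 7
  i=1 (odd): negate to -14
  i=2 (even): keep 10
  i=3 (odd): negate to -18
  i=4 (even): keep 18
  i=5 (odd): negate to -2
Therefore out = [7, -14, 10, -18, 18, -2].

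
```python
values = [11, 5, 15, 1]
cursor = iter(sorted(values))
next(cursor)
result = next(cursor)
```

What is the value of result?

Step 1: sorted([11, 5, 15, 1]) = [1, 5, 11, 15].
Step 2: Create iterator and skip 1 elements.
Step 3: next() returns 5.
Therefore result = 5.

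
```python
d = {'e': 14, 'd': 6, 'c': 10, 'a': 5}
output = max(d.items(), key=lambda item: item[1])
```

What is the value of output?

Step 1: Find item with maximum value:
  ('e', 14)
  ('d', 6)
  ('c', 10)
  ('a', 5)
Step 2: Maximum value is 14 at key 'e'.
Therefore output = ('e', 14).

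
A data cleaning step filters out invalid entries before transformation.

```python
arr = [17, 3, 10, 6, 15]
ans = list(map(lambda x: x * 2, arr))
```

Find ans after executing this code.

Step 1: Apply lambda x: x * 2 to each element:
  17 -> 34
  3 -> 6
  10 -> 20
  6 -> 12
  15 -> 30
Therefore ans = [34, 6, 20, 12, 30].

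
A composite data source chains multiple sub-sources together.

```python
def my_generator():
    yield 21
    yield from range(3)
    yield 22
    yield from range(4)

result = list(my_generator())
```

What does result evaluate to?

Step 1: Trace yields in order:
  yield 21
  yield 0
  yield 1
  yield 2
  yield 22
  yield 0
  yield 1
  yield 2
  yield 3
Therefore result = [21, 0, 1, 2, 22, 0, 1, 2, 3].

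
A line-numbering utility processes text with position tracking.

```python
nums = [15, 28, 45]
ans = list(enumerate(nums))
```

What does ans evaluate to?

Step 1: enumerate pairs each element with its index:
  (0, 15)
  (1, 28)
  (2, 45)
Therefore ans = [(0, 15), (1, 28), (2, 45)].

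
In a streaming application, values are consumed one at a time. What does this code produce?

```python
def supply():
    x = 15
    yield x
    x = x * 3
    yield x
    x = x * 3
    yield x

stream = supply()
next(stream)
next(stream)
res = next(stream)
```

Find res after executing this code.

Step 1: Trace through generator execution:
  Yield 1: x starts at 15, yield 15
  Yield 2: x = 15 * 3 = 45, yield 45
  Yield 3: x = 45 * 3 = 135, yield 135
Step 2: First next() gets 15, second next() gets the second value, third next() yields 135.
Therefore res = 135.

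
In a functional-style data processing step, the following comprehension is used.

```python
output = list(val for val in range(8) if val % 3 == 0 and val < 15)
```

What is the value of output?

Step 1: Filter range(8) where val % 3 == 0 and val < 15:
  val=0: both conditions met, included
  val=1: excluded (1 % 3 != 0)
  val=2: excluded (2 % 3 != 0)
  val=3: both conditions met, included
  val=4: excluded (4 % 3 != 0)
  val=5: excluded (5 % 3 != 0)
  val=6: both conditions met, included
  val=7: excluded (7 % 3 != 0)
Therefore output = [0, 3, 6].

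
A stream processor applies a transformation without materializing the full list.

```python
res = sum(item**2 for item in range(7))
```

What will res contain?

Step 1: Compute item**2 for each item in range(7):
  item=0: 0**2 = 0
  item=1: 1**2 = 1
  item=2: 2**2 = 4
  item=3: 3**2 = 9
  item=4: 4**2 = 16
  item=5: 5**2 = 25
  item=6: 6**2 = 36
Step 2: sum = 0 + 1 + 4 + 9 + 16 + 25 + 36 = 91.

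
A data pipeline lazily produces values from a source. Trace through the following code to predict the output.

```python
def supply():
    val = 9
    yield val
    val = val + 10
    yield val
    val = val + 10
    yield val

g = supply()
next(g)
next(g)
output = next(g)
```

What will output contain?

Step 1: Trace through generator execution:
  Yield 1: val starts at 9, yield 9
  Yield 2: val = 9 + 10 = 19, yield 19
  Yield 3: val = 19 + 10 = 29, yield 29
Step 2: First next() gets 9, second next() gets the second value, third next() yields 29.
Therefore output = 29.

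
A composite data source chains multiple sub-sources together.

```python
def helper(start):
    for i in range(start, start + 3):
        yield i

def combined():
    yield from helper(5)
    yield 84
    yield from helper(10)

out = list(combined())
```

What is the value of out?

Step 1: combined() delegates to helper(5):
  yield 5
  yield 6
  yield 7
Step 2: yield 84
Step 3: Delegates to helper(10):
  yield 10
  yield 11
  yield 12
Therefore out = [5, 6, 7, 84, 10, 11, 12].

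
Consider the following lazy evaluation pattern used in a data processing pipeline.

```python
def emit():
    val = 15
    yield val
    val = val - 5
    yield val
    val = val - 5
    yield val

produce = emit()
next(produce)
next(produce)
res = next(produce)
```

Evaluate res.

Step 1: Trace through generator execution:
  Yield 1: val starts at 15, yield 15
  Yield 2: val = 15 - 5 = 10, yield 10
  Yield 3: val = 10 - 5 = 5, yield 5
Step 2: First next() gets 15, second next() gets the second value, third next() yields 5.
Therefore res = 5.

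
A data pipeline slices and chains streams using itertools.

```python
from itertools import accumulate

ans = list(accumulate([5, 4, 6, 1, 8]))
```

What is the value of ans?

Step 1: accumulate computes running sums:
  + 5 = 5
  + 4 = 9
  + 6 = 15
  + 1 = 16
  + 8 = 24
Therefore ans = [5, 9, 15, 16, 24].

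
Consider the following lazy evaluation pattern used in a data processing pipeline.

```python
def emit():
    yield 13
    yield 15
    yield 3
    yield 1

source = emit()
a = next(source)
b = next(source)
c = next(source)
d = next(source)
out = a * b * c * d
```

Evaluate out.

Step 1: Create generator and consume all values:
  a = next(source) = 13
  b = next(source) = 15
  c = next(source) = 3
  d = next(source) = 1
Step 2: out = 13 * 15 * 3 * 1 = 585.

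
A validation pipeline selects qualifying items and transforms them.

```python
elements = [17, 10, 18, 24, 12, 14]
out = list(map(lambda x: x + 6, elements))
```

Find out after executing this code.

Step 1: Apply lambda x: x + 6 to each element:
  17 -> 23
  10 -> 16
  18 -> 24
  24 -> 30
  12 -> 18
  14 -> 20
Therefore out = [23, 16, 24, 30, 18, 20].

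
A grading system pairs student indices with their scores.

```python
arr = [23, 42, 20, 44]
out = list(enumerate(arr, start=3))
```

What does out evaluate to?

Step 1: enumerate with start=3:
  (3, 23)
  (4, 42)
  (5, 20)
  (6, 44)
Therefore out = [(3, 23), (4, 42), (5, 20), (6, 44)].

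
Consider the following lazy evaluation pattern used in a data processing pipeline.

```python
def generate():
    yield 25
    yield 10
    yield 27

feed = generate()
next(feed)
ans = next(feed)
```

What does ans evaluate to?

Step 1: generate() creates a generator.
Step 2: next(feed) yields 25 (consumed and discarded).
Step 3: next(feed) yields 10, assigned to ans.
Therefore ans = 10.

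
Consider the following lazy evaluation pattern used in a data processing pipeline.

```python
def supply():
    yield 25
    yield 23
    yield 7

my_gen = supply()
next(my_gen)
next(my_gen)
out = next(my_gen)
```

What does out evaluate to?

Step 1: supply() creates a generator.
Step 2: next(my_gen) yields 25 (consumed and discarded).
Step 3: next(my_gen) yields 23 (consumed and discarded).
Step 4: next(my_gen) yields 7, assigned to out.
Therefore out = 7.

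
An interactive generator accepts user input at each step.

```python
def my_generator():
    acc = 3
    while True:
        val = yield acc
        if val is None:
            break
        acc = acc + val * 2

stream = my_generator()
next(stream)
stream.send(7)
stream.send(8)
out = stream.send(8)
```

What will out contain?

Step 1: next() -> yield acc=3.
Step 2: send(7) -> val=7, acc = 3 + 7*2 = 17, yield 17.
Step 3: send(8) -> val=8, acc = 17 + 8*2 = 33, yield 33.
Step 4: send(8) -> val=8, acc = 33 + 8*2 = 49, yield 49.
Therefore out = 49.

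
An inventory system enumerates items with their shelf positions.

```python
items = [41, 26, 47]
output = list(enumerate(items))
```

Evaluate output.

Step 1: enumerate pairs each element with its index:
  (0, 41)
  (1, 26)
  (2, 47)
Therefore output = [(0, 41), (1, 26), (2, 47)].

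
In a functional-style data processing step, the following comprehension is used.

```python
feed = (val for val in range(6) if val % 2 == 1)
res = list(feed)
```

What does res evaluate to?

Step 1: Filter range(6) keeping only odd values:
  val=0: even, excluded
  val=1: odd, included
  val=2: even, excluded
  val=3: odd, included
  val=4: even, excluded
  val=5: odd, included
Therefore res = [1, 3, 5].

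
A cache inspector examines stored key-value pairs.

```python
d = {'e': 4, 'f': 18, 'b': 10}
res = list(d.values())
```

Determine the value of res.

Step 1: d.values() returns the dictionary values in insertion order.
Therefore res = [4, 18, 10].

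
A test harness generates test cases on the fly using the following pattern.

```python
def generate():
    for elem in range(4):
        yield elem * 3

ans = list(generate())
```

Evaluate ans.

Step 1: For each elem in range(4), yield elem * 3:
  elem=0: yield 0 * 3 = 0
  elem=1: yield 1 * 3 = 3
  elem=2: yield 2 * 3 = 6
  elem=3: yield 3 * 3 = 9
Therefore ans = [0, 3, 6, 9].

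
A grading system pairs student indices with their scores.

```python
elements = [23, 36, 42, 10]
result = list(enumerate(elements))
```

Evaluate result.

Step 1: enumerate pairs each element with its index:
  (0, 23)
  (1, 36)
  (2, 42)
  (3, 10)
Therefore result = [(0, 23), (1, 36), (2, 42), (3, 10)].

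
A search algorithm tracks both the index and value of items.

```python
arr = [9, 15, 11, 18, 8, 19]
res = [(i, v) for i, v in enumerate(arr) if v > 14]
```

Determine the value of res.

Step 1: Filter enumerate([9, 15, 11, 18, 8, 19]) keeping v > 14:
  (0, 9): 9 <= 14, excluded
  (1, 15): 15 > 14, included
  (2, 11): 11 <= 14, excluded
  (3, 18): 18 > 14, included
  (4, 8): 8 <= 14, excluded
  (5, 19): 19 > 14, included
Therefore res = [(1, 15), (3, 18), (5, 19)].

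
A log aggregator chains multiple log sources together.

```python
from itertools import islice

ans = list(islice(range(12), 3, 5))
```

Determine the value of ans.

Step 1: islice(range(12), 3, 5) takes elements at indices [3, 5).
Step 2: Elements: [3, 4].
Therefore ans = [3, 4].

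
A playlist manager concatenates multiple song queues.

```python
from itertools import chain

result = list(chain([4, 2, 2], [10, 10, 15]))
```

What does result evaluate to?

Step 1: chain() concatenates iterables: [4, 2, 2] + [10, 10, 15].
Therefore result = [4, 2, 2, 10, 10, 15].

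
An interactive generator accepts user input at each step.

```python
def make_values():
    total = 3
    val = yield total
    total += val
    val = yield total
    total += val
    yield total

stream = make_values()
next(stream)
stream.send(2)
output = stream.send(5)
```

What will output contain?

Step 1: next() -> yield total=3.
Step 2: send(2) -> val=2, total = 3+2 = 5, yield 5.
Step 3: send(5) -> val=5, total = 5+5 = 10, yield 10.
Therefore output = 10.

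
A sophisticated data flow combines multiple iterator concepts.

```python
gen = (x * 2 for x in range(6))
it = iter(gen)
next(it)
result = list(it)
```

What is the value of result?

Step 1: Generator produces [0, 2, 4, 6, 8, 10].
Step 2: next(it) consumes first element (0).
Step 3: list(it) collects remaining: [2, 4, 6, 8, 10].
Therefore result = [2, 4, 6, 8, 10].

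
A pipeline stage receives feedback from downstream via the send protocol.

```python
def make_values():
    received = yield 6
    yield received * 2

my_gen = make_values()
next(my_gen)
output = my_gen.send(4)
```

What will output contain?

Step 1: next(my_gen) advances to first yield, producing 6.
Step 2: send(4) resumes, received = 4.
Step 3: yield received * 2 = 4 * 2 = 8.
Therefore output = 8.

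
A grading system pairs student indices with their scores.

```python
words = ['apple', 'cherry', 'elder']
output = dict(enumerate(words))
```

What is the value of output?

Step 1: enumerate pairs indices with words:
  0 -> 'apple'
  1 -> 'cherry'
  2 -> 'elder'
Therefore output = {0: 'apple', 1: 'cherry', 2: 'elder'}.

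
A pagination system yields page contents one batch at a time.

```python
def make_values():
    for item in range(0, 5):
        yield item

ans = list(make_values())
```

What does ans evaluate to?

Step 1: The generator yields each value from range(0, 5).
Step 2: list() consumes all yields: [0, 1, 2, 3, 4].
Therefore ans = [0, 1, 2, 3, 4].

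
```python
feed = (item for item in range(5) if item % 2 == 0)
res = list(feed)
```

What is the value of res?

Step 1: Filter range(5) keeping only even values:
  item=0: even, included
  item=1: odd, excluded
  item=2: even, included
  item=3: odd, excluded
  item=4: even, included
Therefore res = [0, 2, 4].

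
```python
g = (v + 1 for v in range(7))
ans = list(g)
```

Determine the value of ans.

Step 1: For each v in range(7), compute v+1:
  v=0: 0+1 = 1
  v=1: 1+1 = 2
  v=2: 2+1 = 3
  v=3: 3+1 = 4
  v=4: 4+1 = 5
  v=5: 5+1 = 6
  v=6: 6+1 = 7
Therefore ans = [1, 2, 3, 4, 5, 6, 7].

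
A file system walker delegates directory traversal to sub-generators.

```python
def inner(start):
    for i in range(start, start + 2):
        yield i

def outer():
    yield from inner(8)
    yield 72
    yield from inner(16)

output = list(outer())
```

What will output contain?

Step 1: outer() delegates to inner(8):
  yield 8
  yield 9
Step 2: yield 72
Step 3: Delegates to inner(16):
  yield 16
  yield 17
Therefore output = [8, 9, 72, 16, 17].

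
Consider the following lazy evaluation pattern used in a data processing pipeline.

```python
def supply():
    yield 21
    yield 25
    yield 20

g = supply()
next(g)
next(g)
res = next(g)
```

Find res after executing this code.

Step 1: supply() creates a generator.
Step 2: next(g) yields 21 (consumed and discarded).
Step 3: next(g) yields 25 (consumed and discarded).
Step 4: next(g) yields 20, assigned to res.
Therefore res = 20.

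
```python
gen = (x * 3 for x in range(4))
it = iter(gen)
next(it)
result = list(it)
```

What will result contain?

Step 1: Generator produces [0, 3, 6, 9].
Step 2: next(it) consumes first element (0).
Step 3: list(it) collects remaining: [3, 6, 9].
Therefore result = [3, 6, 9].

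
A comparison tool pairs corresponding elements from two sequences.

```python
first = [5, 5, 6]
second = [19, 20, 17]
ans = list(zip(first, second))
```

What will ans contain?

Step 1: zip pairs elements at same index:
  Index 0: (5, 19)
  Index 1: (5, 20)
  Index 2: (6, 17)
Therefore ans = [(5, 19), (5, 20), (6, 17)].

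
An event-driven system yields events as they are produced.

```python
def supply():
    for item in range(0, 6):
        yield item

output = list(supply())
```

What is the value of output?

Step 1: The generator yields each value from range(0, 6).
Step 2: list() consumes all yields: [0, 1, 2, 3, 4, 5].
Therefore output = [0, 1, 2, 3, 4, 5].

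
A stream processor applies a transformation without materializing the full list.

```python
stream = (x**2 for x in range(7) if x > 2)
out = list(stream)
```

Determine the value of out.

Step 1: For range(7), keep x > 2, then square:
  x=0: 0 <= 2, excluded
  x=1: 1 <= 2, excluded
  x=2: 2 <= 2, excluded
  x=3: 3 > 2, yield 3**2 = 9
  x=4: 4 > 2, yield 4**2 = 16
  x=5: 5 > 2, yield 5**2 = 25
  x=6: 6 > 2, yield 6**2 = 36
Therefore out = [9, 16, 25, 36].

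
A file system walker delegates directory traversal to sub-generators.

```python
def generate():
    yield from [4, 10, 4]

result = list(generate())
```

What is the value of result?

Step 1: yield from delegates to the iterable, yielding each element.
Step 2: Collected values: [4, 10, 4].
Therefore result = [4, 10, 4].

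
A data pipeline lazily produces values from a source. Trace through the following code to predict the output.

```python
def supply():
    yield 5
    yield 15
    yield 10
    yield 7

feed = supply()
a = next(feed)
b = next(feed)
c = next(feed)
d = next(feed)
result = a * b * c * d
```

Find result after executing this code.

Step 1: Create generator and consume all values:
  a = next(feed) = 5
  b = next(feed) = 15
  c = next(feed) = 10
  d = next(feed) = 7
Step 2: result = 5 * 15 * 10 * 7 = 5250.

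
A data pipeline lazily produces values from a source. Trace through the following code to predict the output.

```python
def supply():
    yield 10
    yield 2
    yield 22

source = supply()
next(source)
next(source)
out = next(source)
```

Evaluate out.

Step 1: supply() creates a generator.
Step 2: next(source) yields 10 (consumed and discarded).
Step 3: next(source) yields 2 (consumed and discarded).
Step 4: next(source) yields 22, assigned to out.
Therefore out = 22.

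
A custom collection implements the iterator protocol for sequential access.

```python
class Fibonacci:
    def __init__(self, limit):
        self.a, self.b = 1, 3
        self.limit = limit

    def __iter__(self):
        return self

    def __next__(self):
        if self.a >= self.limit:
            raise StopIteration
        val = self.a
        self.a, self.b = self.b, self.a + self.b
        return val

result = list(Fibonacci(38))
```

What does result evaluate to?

Step 1: Fibonacci-like sequence (a=1, b=3) until >= 38:
  Yield 1, then a,b = 3,4
  Yield 3, then a,b = 4,7
  Yield 4, then a,b = 7,11
  Yield 7, then a,b = 11,18
  Yield 11, then a,b = 18,29
  Yield 18, then a,b = 29,47
  Yield 29, then a,b = 47,76
Step 2: 47 >= 38, stop.
Therefore result = [1, 3, 4, 7, 11, 18, 29].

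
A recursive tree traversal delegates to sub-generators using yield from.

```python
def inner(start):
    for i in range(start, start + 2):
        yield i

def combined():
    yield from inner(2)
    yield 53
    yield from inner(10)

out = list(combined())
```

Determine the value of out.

Step 1: combined() delegates to inner(2):
  yield 2
  yield 3
Step 2: yield 53
Step 3: Delegates to inner(10):
  yield 10
  yield 11
Therefore out = [2, 3, 53, 10, 11].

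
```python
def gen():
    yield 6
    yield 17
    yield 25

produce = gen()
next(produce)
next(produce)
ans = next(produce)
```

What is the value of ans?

Step 1: gen() creates a generator.
Step 2: next(produce) yields 6 (consumed and discarded).
Step 3: next(produce) yields 17 (consumed and discarded).
Step 4: next(produce) yields 25, assigned to ans.
Therefore ans = 25.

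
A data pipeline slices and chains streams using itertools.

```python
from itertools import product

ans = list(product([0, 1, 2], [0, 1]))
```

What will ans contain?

Step 1: product([0, 1, 2], [0, 1]) gives all pairs:
  (0, 0)
  (0, 1)
  (1, 0)
  (1, 1)
  (2, 0)
  (2, 1)
Therefore ans = [(0, 0), (0, 1), (1, 0), (1, 1), (2, 0), (2, 1)].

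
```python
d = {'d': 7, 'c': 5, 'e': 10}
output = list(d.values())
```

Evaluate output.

Step 1: d.values() returns the dictionary values in insertion order.
Therefore output = [7, 5, 10].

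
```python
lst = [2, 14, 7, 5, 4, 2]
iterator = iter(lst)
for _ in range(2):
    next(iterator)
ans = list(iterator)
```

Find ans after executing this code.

Step 1: Create iterator over [2, 14, 7, 5, 4, 2].
Step 2: Advance 2 positions (consuming [2, 14]).
Step 3: list() collects remaining elements: [7, 5, 4, 2].
Therefore ans = [7, 5, 4, 2].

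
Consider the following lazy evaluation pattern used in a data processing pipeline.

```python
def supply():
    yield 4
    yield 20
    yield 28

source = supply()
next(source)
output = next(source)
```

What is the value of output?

Step 1: supply() creates a generator.
Step 2: next(source) yields 4 (consumed and discarded).
Step 3: next(source) yields 20, assigned to output.
Therefore output = 20.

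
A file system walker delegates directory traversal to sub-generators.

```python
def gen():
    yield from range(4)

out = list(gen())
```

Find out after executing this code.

Step 1: yield from delegates to the iterable, yielding each element.
Step 2: Collected values: [0, 1, 2, 3].
Therefore out = [0, 1, 2, 3].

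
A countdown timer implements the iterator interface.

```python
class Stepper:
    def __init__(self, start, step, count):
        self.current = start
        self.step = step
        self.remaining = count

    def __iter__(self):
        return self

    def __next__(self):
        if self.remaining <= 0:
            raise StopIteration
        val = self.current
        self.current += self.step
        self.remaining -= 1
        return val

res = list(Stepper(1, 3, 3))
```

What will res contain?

Step 1: Stepper starts at 1, increments by 3, for 3 steps:
  Yield 1, then current += 3
  Yield 4, then current += 3
  Yield 7, then current += 3
Therefore res = [1, 4, 7].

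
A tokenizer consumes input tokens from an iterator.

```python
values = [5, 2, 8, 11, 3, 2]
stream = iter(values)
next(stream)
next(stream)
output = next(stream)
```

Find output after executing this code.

Step 1: Create iterator over [5, 2, 8, 11, 3, 2].
Step 2: next() consumes 5.
Step 3: next() consumes 2.
Step 4: next() returns 8.
Therefore output = 8.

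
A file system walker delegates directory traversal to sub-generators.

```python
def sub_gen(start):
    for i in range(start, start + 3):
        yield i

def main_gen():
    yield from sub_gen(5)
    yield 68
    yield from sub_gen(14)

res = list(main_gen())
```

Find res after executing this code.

Step 1: main_gen() delegates to sub_gen(5):
  yield 5
  yield 6
  yield 7
Step 2: yield 68
Step 3: Delegates to sub_gen(14):
  yield 14
  yield 15
  yield 16
Therefore res = [5, 6, 7, 68, 14, 15, 16].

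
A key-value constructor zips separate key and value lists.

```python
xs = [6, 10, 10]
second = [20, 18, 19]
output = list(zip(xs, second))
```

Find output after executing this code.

Step 1: zip pairs elements at same index:
  Index 0: (6, 20)
  Index 1: (10, 18)
  Index 2: (10, 19)
Therefore output = [(6, 20), (10, 18), (10, 19)].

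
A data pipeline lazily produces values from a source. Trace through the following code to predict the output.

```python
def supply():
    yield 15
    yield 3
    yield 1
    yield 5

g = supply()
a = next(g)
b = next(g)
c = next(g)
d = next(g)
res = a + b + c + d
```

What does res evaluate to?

Step 1: Create generator and consume all values:
  a = next(g) = 15
  b = next(g) = 3
  c = next(g) = 1
  d = next(g) = 5
Step 2: res = 15 + 3 + 1 + 5 = 24.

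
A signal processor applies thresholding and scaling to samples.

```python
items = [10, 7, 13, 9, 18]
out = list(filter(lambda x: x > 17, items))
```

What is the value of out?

Step 1: Filter elements > 17:
  10: removed
  7: removed
  13: removed
  9: removed
  18: kept
Therefore out = [18].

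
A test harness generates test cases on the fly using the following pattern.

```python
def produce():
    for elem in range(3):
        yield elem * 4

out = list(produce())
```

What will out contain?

Step 1: For each elem in range(3), yield elem * 4:
  elem=0: yield 0 * 4 = 0
  elem=1: yield 1 * 4 = 4
  elem=2: yield 2 * 4 = 8
Therefore out = [0, 4, 8].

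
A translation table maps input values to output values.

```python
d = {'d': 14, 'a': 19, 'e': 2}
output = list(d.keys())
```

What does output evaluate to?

Step 1: d.keys() returns the dictionary keys in insertion order.
Therefore output = ['d', 'a', 'e'].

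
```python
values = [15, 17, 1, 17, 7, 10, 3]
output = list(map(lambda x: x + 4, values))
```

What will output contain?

Step 1: Apply lambda x: x + 4 to each element:
  15 -> 19
  17 -> 21
  1 -> 5
  17 -> 21
  7 -> 11
  10 -> 14
  3 -> 7
Therefore output = [19, 21, 5, 21, 11, 14, 7].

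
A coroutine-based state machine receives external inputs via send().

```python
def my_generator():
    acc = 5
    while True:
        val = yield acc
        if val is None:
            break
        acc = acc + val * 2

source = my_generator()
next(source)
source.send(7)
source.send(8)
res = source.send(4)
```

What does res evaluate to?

Step 1: next() -> yield acc=5.
Step 2: send(7) -> val=7, acc = 5 + 7*2 = 19, yield 19.
Step 3: send(8) -> val=8, acc = 19 + 8*2 = 35, yield 35.
Step 4: send(4) -> val=4, acc = 35 + 4*2 = 43, yield 43.
Therefore res = 43.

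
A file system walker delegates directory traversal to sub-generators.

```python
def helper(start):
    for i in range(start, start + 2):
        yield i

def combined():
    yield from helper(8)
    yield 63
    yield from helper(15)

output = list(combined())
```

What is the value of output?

Step 1: combined() delegates to helper(8):
  yield 8
  yield 9
Step 2: yield 63
Step 3: Delegates to helper(15):
  yield 15
  yield 16
Therefore output = [8, 9, 63, 15, 16].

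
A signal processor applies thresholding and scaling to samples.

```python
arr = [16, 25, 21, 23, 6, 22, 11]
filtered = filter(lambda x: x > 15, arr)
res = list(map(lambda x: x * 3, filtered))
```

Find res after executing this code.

Step 1: Filter arr for elements > 15:
  16: kept
  25: kept
  21: kept
  23: kept
  6: removed
  22: kept
  11: removed
Step 2: Map x * 3 on filtered [16, 25, 21, 23, 22]:
  16 -> 48
  25 -> 75
  21 -> 63
  23 -> 69
  22 -> 66
Therefore res = [48, 75, 63, 69, 66].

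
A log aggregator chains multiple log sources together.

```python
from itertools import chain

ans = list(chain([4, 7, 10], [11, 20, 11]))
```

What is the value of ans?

Step 1: chain() concatenates iterables: [4, 7, 10] + [11, 20, 11].
Therefore ans = [4, 7, 10, 11, 20, 11].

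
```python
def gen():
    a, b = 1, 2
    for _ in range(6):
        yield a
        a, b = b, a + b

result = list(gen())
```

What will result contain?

Step 1: Fibonacci-like sequence starting with a=1, b=2:
  Iteration 1: yield a=1, then a,b = 2,3
  Iteration 2: yield a=2, then a,b = 3,5
  Iteration 3: yield a=3, then a,b = 5,8
  Iteration 4: yield a=5, then a,b = 8,13
  Iteration 5: yield a=8, then a,b = 13,21
  Iteration 6: yield a=13, then a,b = 21,34
Therefore result = [1, 2, 3, 5, 8, 13].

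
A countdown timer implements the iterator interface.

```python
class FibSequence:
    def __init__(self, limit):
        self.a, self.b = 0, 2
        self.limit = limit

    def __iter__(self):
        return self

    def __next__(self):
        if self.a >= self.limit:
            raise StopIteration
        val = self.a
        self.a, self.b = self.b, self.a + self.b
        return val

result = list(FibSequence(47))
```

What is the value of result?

Step 1: Fibonacci-like sequence (a=0, b=2) until >= 47:
  Yield 0, then a,b = 2,2
  Yield 2, then a,b = 2,4
  Yield 2, then a,b = 4,6
  Yield 4, then a,b = 6,10
  Yield 6, then a,b = 10,16
  Yield 10, then a,b = 16,26
  Yield 16, then a,b = 26,42
  Yield 26, then a,b = 42,68
  Yield 42, then a,b = 68,110
Step 2: 68 >= 47, stop.
Therefore result = [0, 2, 2, 4, 6, 10, 16, 26, 42].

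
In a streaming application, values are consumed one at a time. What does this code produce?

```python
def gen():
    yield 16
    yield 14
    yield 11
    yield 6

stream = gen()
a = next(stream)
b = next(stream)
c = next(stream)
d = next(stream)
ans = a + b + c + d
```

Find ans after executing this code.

Step 1: Create generator and consume all values:
  a = next(stream) = 16
  b = next(stream) = 14
  c = next(stream) = 11
  d = next(stream) = 6
Step 2: ans = 16 + 14 + 11 + 6 = 47.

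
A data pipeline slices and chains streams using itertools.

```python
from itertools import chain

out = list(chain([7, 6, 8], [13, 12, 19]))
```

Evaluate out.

Step 1: chain() concatenates iterables: [7, 6, 8] + [13, 12, 19].
Therefore out = [7, 6, 8, 13, 12, 19].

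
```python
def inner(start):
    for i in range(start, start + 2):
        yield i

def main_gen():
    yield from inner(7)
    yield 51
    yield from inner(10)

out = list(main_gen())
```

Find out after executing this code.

Step 1: main_gen() delegates to inner(7):
  yield 7
  yield 8
Step 2: yield 51
Step 3: Delegates to inner(10):
  yield 10
  yield 11
Therefore out = [7, 8, 51, 10, 11].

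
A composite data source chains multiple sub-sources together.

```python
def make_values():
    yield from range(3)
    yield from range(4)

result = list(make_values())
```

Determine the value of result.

Step 1: Trace yields in order:
  yield 0
  yield 1
  yield 2
  yield 0
  yield 1
  yield 2
  yield 3
Therefore result = [0, 1, 2, 0, 1, 2, 3].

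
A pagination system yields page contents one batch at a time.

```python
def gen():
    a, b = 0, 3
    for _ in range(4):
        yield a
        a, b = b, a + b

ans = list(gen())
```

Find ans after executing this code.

Step 1: Fibonacci-like sequence starting with a=0, b=3:
  Iteration 1: yield a=0, then a,b = 3,3
  Iteration 2: yield a=3, then a,b = 3,6
  Iteration 3: yield a=3, then a,b = 6,9
  Iteration 4: yield a=6, then a,b = 9,15
Therefore ans = [0, 3, 3, 6].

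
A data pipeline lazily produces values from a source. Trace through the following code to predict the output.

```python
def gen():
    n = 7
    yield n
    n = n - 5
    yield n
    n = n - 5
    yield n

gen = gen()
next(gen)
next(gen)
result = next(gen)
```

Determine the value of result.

Step 1: Trace through generator execution:
  Yield 1: n starts at 7, yield 7
  Yield 2: n = 7 - 5 = 2, yield 2
  Yield 3: n = 2 - 5 = -3, yield -3
Step 2: First next() gets 7, second next() gets the second value, third next() yields -3.
Therefore result = -3.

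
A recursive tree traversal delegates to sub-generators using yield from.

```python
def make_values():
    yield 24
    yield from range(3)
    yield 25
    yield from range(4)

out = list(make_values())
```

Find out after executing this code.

Step 1: Trace yields in order:
  yield 24
  yield 0
  yield 1
  yield 2
  yield 25
  yield 0
  yield 1
  yield 2
  yield 3
Therefore out = [24, 0, 1, 2, 25, 0, 1, 2, 3].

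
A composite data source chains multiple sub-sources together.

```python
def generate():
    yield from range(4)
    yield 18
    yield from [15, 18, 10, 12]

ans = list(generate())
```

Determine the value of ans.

Step 1: Trace yields in order:
  yield 0
  yield 1
  yield 2
  yield 3
  yield 18
  yield 15
  yield 18
  yield 10
  yield 12
Therefore ans = [0, 1, 2, 3, 18, 15, 18, 10, 12].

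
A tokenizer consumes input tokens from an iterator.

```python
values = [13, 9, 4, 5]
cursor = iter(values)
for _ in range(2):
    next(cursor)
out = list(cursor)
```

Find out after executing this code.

Step 1: Create iterator over [13, 9, 4, 5].
Step 2: Advance 2 positions (consuming [13, 9]).
Step 3: list() collects remaining elements: [4, 5].
Therefore out = [4, 5].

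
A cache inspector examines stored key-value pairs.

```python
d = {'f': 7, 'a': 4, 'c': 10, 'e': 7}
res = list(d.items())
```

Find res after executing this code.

Step 1: d.items() returns (key, value) pairs in insertion order.
Therefore res = [('f', 7), ('a', 4), ('c', 10), ('e', 7)].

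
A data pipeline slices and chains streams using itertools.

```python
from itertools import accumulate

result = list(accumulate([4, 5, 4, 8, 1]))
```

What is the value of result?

Step 1: accumulate computes running sums:
  + 4 = 4
  + 5 = 9
  + 4 = 13
  + 8 = 21
  + 1 = 22
Therefore result = [4, 9, 13, 21, 22].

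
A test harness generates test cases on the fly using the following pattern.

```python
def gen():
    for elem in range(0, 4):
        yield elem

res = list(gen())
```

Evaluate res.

Step 1: The generator yields each value from range(0, 4).
Step 2: list() consumes all yields: [0, 1, 2, 3].
Therefore res = [0, 1, 2, 3].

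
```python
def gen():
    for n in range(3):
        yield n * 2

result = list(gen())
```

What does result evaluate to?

Step 1: For each n in range(3), yield n * 2:
  n=0: yield 0 * 2 = 0
  n=1: yield 1 * 2 = 2
  n=2: yield 2 * 2 = 4
Therefore result = [0, 2, 4].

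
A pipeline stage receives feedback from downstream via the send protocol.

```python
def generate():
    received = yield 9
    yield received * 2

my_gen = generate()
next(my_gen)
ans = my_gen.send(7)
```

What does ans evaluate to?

Step 1: next(my_gen) advances to first yield, producing 9.
Step 2: send(7) resumes, received = 7.
Step 3: yield received * 2 = 7 * 2 = 14.
Therefore ans = 14.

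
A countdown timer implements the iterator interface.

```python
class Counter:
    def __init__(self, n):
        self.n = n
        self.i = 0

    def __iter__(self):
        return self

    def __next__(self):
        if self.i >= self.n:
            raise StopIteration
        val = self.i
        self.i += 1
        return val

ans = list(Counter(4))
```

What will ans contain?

Step 1: Counter(4) creates an iterator counting 0 to 3.
Step 2: list() consumes all values: [0, 1, 2, 3].
Therefore ans = [0, 1, 2, 3].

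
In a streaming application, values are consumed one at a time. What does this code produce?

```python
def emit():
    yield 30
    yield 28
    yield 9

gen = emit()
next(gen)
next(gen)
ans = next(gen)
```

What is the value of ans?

Step 1: emit() creates a generator.
Step 2: next(gen) yields 30 (consumed and discarded).
Step 3: next(gen) yields 28 (consumed and discarded).
Step 4: next(gen) yields 9, assigned to ans.
Therefore ans = 9.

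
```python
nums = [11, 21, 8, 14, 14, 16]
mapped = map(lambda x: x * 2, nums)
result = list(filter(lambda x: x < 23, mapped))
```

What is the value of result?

Step 1: Map x * 2:
  11 -> 22
  21 -> 42
  8 -> 16
  14 -> 28
  14 -> 28
  16 -> 32
Step 2: Filter for < 23:
  22: kept
  42: removed
  16: kept
  28: removed
  28: removed
  32: removed
Therefore result = [22, 16].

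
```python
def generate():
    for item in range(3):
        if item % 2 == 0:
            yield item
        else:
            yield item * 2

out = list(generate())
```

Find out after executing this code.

Step 1: For each item in range(3), yield item if even, else item*2:
  item=0 (even): yield 0
  item=1 (odd): yield 1*2 = 2
  item=2 (even): yield 2
Therefore out = [0, 2, 2].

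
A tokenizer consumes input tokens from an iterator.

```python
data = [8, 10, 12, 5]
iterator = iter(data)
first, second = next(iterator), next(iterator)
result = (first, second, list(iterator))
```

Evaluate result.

Step 1: Create iterator over [8, 10, 12, 5].
Step 2: first = 8, second = 10.
Step 3: Remaining elements: [12, 5].
Therefore result = (8, 10, [12, 5]).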